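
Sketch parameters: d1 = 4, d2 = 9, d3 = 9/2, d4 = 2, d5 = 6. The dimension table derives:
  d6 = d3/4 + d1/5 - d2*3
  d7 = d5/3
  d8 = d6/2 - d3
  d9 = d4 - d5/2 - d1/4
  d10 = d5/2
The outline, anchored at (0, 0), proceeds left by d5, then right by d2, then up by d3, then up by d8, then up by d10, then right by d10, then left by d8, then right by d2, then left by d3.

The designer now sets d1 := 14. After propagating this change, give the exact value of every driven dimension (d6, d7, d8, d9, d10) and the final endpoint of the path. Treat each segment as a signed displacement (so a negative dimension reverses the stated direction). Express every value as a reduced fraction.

d6 = -923/40
d7 = 2
d8 = -1283/80
d9 = -9/2
d10 = 3
endpoint = (2123/80, -683/80)

Apply edit: d1 := 14
  d6 = d3/4 + d1/5 - d2*3 = -923/40
  d7 = d5/3 = 2
  d8 = d6/2 - d3 = -1283/80
  d9 = d4 - d5/2 - d1/4 = -9/2
  d10 = d5/2 = 3
Walk from origin (0, 0):
  seg 1: left by d5 = 6 → (-6, 0)
  seg 2: right by d2 = 9 → (3, 0)
  seg 3: up by d3 = 9/2 → (3, 9/2)
  seg 4: up by d8 = -1283/80 → (3, -923/80)
  seg 5: up by d10 = 3 → (3, -683/80)
  seg 6: right by d10 = 3 → (6, -683/80)
  seg 7: left by d8 = -1283/80 → (1763/80, -683/80)
  seg 8: right by d2 = 9 → (2483/80, -683/80)
  seg 9: left by d3 = 9/2 → (2123/80, -683/80)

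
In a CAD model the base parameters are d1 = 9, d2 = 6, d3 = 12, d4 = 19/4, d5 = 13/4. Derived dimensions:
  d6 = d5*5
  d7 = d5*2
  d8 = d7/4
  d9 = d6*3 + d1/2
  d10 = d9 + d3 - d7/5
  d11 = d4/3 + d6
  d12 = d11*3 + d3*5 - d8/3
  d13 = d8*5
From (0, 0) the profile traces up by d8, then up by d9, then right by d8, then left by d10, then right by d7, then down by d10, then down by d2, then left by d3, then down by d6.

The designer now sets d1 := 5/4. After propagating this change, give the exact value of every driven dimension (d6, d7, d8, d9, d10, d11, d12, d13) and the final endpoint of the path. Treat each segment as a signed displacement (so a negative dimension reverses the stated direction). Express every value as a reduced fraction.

Apply edit: d1 := 5/4
  d6 = d5*5 = 65/4
  d7 = d5*2 = 13/2
  d8 = d7/4 = 13/8
  d9 = d6*3 + d1/2 = 395/8
  d10 = d9 + d3 - d7/5 = 2403/40
  d11 = d4/3 + d6 = 107/6
  d12 = d11*3 + d3*5 - d8/3 = 2711/24
  d13 = d8*5 = 65/8
Walk from origin (0, 0):
  seg 1: up by d8 = 13/8 → (0, 13/8)
  seg 2: up by d9 = 395/8 → (0, 51)
  seg 3: right by d8 = 13/8 → (13/8, 51)
  seg 4: left by d10 = 2403/40 → (-1169/20, 51)
  seg 5: right by d7 = 13/2 → (-1039/20, 51)
  seg 6: down by d10 = 2403/40 → (-1039/20, -363/40)
  seg 7: down by d2 = 6 → (-1039/20, -603/40)
  seg 8: left by d3 = 12 → (-1279/20, -603/40)
  seg 9: down by d6 = 65/4 → (-1279/20, -1253/40)

d6 = 65/4
d7 = 13/2
d8 = 13/8
d9 = 395/8
d10 = 2403/40
d11 = 107/6
d12 = 2711/24
d13 = 65/8
endpoint = (-1279/20, -1253/40)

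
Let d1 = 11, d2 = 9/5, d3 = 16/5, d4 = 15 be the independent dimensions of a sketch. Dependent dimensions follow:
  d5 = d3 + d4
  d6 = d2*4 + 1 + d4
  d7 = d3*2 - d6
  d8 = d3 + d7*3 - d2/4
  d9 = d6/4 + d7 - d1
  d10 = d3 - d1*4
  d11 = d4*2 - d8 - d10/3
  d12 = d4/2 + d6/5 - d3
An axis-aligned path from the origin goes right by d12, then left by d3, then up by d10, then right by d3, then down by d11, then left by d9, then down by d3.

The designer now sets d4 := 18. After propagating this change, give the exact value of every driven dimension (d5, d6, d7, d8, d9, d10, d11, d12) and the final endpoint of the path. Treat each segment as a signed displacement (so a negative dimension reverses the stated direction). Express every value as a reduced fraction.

Apply edit: d4 := 18
  d5 = d3 + d4 = 106/5
  d6 = d2*4 + 1 + d4 = 131/5
  d7 = d3*2 - d6 = -99/5
  d8 = d3 + d7*3 - d2/4 = -1133/20
  d9 = d6/4 + d7 - d1 = -97/4
  d10 = d3 - d1*4 = -204/5
  d11 = d4*2 - d8 - d10/3 = 425/4
  d12 = d4/2 + d6/5 - d3 = 276/25
Walk from origin (0, 0):
  seg 1: right by d12 = 276/25 → (276/25, 0)
  seg 2: left by d3 = 16/5 → (196/25, 0)
  seg 3: up by d10 = -204/5 → (196/25, -204/5)
  seg 4: right by d3 = 16/5 → (276/25, -204/5)
  seg 5: down by d11 = 425/4 → (276/25, -2941/20)
  seg 6: left by d9 = -97/4 → (3529/100, -2941/20)
  seg 7: down by d3 = 16/5 → (3529/100, -601/4)

d5 = 106/5
d6 = 131/5
d7 = -99/5
d8 = -1133/20
d9 = -97/4
d10 = -204/5
d11 = 425/4
d12 = 276/25
endpoint = (3529/100, -601/4)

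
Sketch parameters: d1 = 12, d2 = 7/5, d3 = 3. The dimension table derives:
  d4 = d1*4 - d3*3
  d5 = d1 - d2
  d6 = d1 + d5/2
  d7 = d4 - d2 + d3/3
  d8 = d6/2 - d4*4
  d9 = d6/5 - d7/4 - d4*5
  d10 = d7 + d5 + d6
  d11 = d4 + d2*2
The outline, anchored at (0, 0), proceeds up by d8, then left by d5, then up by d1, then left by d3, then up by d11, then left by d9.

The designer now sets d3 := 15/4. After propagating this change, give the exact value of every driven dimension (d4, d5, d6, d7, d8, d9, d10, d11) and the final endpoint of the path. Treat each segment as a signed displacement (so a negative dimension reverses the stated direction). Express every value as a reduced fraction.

Apply edit: d3 := 15/4
  d4 = d1*4 - d3*3 = 147/4
  d5 = d1 - d2 = 53/5
  d6 = d1 + d5/2 = 173/10
  d7 = d4 - d2 + d3/3 = 183/5
  d8 = d6/2 - d4*4 = -2767/20
  d9 = d6/5 - d7/4 - d4*5 = -4736/25
  d10 = d7 + d5 + d6 = 129/2
  d11 = d4 + d2*2 = 791/20
Walk from origin (0, 0):
  seg 1: up by d8 = -2767/20 → (0, -2767/20)
  seg 2: left by d5 = 53/5 → (-53/5, -2767/20)
  seg 3: up by d1 = 12 → (-53/5, -2527/20)
  seg 4: left by d3 = 15/4 → (-287/20, -2527/20)
  seg 5: up by d11 = 791/20 → (-287/20, -434/5)
  seg 6: left by d9 = -4736/25 → (17509/100, -434/5)

d4 = 147/4
d5 = 53/5
d6 = 173/10
d7 = 183/5
d8 = -2767/20
d9 = -4736/25
d10 = 129/2
d11 = 791/20
endpoint = (17509/100, -434/5)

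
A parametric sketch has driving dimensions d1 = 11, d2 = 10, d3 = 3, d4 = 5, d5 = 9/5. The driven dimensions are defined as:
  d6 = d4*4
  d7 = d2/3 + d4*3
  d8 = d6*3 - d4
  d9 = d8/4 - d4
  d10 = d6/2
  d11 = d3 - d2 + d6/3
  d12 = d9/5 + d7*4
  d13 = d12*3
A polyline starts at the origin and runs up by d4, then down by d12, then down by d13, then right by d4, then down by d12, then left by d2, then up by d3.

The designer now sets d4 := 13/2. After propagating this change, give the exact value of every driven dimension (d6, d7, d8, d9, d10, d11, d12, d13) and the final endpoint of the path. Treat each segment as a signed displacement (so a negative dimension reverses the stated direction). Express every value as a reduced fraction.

Apply edit: d4 := 13/2
  d6 = d4*4 = 26
  d7 = d2/3 + d4*3 = 137/6
  d8 = d6*3 - d4 = 143/2
  d9 = d8/4 - d4 = 91/8
  d10 = d6/2 = 13
  d11 = d3 - d2 + d6/3 = 5/3
  d12 = d9/5 + d7*4 = 11233/120
  d13 = d12*3 = 11233/40
Walk from origin (0, 0):
  seg 1: up by d4 = 13/2 → (0, 13/2)
  seg 2: down by d12 = 11233/120 → (0, -10453/120)
  seg 3: down by d13 = 11233/40 → (0, -5519/15)
  seg 4: right by d4 = 13/2 → (13/2, -5519/15)
  seg 5: down by d12 = 11233/120 → (13/2, -11077/24)
  seg 6: left by d2 = 10 → (-7/2, -11077/24)
  seg 7: up by d3 = 3 → (-7/2, -11005/24)

d6 = 26
d7 = 137/6
d8 = 143/2
d9 = 91/8
d10 = 13
d11 = 5/3
d12 = 11233/120
d13 = 11233/40
endpoint = (-7/2, -11005/24)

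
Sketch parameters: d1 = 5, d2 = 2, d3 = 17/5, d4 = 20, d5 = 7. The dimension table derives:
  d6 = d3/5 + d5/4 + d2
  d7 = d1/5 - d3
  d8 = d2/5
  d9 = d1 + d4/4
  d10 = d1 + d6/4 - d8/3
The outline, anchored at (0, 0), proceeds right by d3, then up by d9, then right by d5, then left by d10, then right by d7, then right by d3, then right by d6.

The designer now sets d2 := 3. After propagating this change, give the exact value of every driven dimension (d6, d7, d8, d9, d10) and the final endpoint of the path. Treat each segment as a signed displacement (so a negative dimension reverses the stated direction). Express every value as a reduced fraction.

d6 = 543/100
d7 = -12/5
d8 = 3/5
d9 = 10
d10 = 2463/400
endpoint = (4269/400, 10)

Apply edit: d2 := 3
  d6 = d3/5 + d5/4 + d2 = 543/100
  d7 = d1/5 - d3 = -12/5
  d8 = d2/5 = 3/5
  d9 = d1 + d4/4 = 10
  d10 = d1 + d6/4 - d8/3 = 2463/400
Walk from origin (0, 0):
  seg 1: right by d3 = 17/5 → (17/5, 0)
  seg 2: up by d9 = 10 → (17/5, 10)
  seg 3: right by d5 = 7 → (52/5, 10)
  seg 4: left by d10 = 2463/400 → (1697/400, 10)
  seg 5: right by d7 = -12/5 → (737/400, 10)
  seg 6: right by d3 = 17/5 → (2097/400, 10)
  seg 7: right by d6 = 543/100 → (4269/400, 10)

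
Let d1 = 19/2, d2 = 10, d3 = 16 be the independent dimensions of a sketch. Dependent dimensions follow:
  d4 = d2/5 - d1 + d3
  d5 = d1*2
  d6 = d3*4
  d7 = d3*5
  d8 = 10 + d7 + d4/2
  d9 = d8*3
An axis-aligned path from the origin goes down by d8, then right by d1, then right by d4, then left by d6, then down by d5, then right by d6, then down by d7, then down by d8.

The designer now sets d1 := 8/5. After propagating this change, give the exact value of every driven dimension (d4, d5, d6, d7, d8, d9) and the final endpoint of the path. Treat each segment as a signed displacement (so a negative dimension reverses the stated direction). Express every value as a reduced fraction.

Apply edit: d1 := 8/5
  d4 = d2/5 - d1 + d3 = 82/5
  d5 = d1*2 = 16/5
  d6 = d3*4 = 64
  d7 = d3*5 = 80
  d8 = 10 + d7 + d4/2 = 491/5
  d9 = d8*3 = 1473/5
Walk from origin (0, 0):
  seg 1: down by d8 = 491/5 → (0, -491/5)
  seg 2: right by d1 = 8/5 → (8/5, -491/5)
  seg 3: right by d4 = 82/5 → (18, -491/5)
  seg 4: left by d6 = 64 → (-46, -491/5)
  seg 5: down by d5 = 16/5 → (-46, -507/5)
  seg 6: right by d6 = 64 → (18, -507/5)
  seg 7: down by d7 = 80 → (18, -907/5)
  seg 8: down by d8 = 491/5 → (18, -1398/5)

d4 = 82/5
d5 = 16/5
d6 = 64
d7 = 80
d8 = 491/5
d9 = 1473/5
endpoint = (18, -1398/5)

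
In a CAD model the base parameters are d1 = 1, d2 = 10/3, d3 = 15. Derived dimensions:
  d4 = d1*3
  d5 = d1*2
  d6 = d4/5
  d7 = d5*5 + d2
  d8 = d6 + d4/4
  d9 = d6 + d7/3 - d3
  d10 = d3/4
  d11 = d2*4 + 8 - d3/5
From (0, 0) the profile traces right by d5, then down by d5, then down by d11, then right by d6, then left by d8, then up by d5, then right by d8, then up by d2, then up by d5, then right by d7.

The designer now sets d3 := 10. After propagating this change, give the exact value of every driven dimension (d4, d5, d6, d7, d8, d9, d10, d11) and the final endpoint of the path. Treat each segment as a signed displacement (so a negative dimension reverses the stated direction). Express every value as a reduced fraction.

Apply edit: d3 := 10
  d4 = d1*3 = 3
  d5 = d1*2 = 2
  d6 = d4/5 = 3/5
  d7 = d5*5 + d2 = 40/3
  d8 = d6 + d4/4 = 27/20
  d9 = d6 + d7/3 - d3 = -223/45
  d10 = d3/4 = 5/2
  d11 = d2*4 + 8 - d3/5 = 58/3
Walk from origin (0, 0):
  seg 1: right by d5 = 2 → (2, 0)
  seg 2: down by d5 = 2 → (2, -2)
  seg 3: down by d11 = 58/3 → (2, -64/3)
  seg 4: right by d6 = 3/5 → (13/5, -64/3)
  seg 5: left by d8 = 27/20 → (5/4, -64/3)
  seg 6: up by d5 = 2 → (5/4, -58/3)
  seg 7: right by d8 = 27/20 → (13/5, -58/3)
  seg 8: up by d2 = 10/3 → (13/5, -16)
  seg 9: up by d5 = 2 → (13/5, -14)
  seg 10: right by d7 = 40/3 → (239/15, -14)

d4 = 3
d5 = 2
d6 = 3/5
d7 = 40/3
d8 = 27/20
d9 = -223/45
d10 = 5/2
d11 = 58/3
endpoint = (239/15, -14)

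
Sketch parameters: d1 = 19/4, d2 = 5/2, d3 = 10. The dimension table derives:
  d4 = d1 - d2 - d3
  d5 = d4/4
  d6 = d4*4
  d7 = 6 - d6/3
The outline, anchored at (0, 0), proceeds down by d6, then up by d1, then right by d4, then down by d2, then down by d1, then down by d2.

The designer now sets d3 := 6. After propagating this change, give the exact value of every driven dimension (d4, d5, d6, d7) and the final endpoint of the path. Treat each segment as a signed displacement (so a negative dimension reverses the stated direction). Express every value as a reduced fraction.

Apply edit: d3 := 6
  d4 = d1 - d2 - d3 = -15/4
  d5 = d4/4 = -15/16
  d6 = d4*4 = -15
  d7 = 6 - d6/3 = 11
Walk from origin (0, 0):
  seg 1: down by d6 = -15 → (0, 15)
  seg 2: up by d1 = 19/4 → (0, 79/4)
  seg 3: right by d4 = -15/4 → (-15/4, 79/4)
  seg 4: down by d2 = 5/2 → (-15/4, 69/4)
  seg 5: down by d1 = 19/4 → (-15/4, 25/2)
  seg 6: down by d2 = 5/2 → (-15/4, 10)

d4 = -15/4
d5 = -15/16
d6 = -15
d7 = 11
endpoint = (-15/4, 10)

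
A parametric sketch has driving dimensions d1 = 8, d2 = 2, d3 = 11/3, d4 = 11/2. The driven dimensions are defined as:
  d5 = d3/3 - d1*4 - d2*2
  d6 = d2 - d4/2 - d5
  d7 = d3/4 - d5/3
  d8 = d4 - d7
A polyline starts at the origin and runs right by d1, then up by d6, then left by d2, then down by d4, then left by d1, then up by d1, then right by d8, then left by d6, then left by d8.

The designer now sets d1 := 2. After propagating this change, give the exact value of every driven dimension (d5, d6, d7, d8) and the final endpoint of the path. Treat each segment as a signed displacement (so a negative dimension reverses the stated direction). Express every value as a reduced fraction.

Apply edit: d1 := 2
  d5 = d3/3 - d1*4 - d2*2 = -97/9
  d6 = d2 - d4/2 - d5 = 361/36
  d7 = d3/4 - d5/3 = 487/108
  d8 = d4 - d7 = 107/108
Walk from origin (0, 0):
  seg 1: right by d1 = 2 → (2, 0)
  seg 2: up by d6 = 361/36 → (2, 361/36)
  seg 3: left by d2 = 2 → (0, 361/36)
  seg 4: down by d4 = 11/2 → (0, 163/36)
  seg 5: left by d1 = 2 → (-2, 163/36)
  seg 6: up by d1 = 2 → (-2, 235/36)
  seg 7: right by d8 = 107/108 → (-109/108, 235/36)
  seg 8: left by d6 = 361/36 → (-298/27, 235/36)
  seg 9: left by d8 = 107/108 → (-433/36, 235/36)

d5 = -97/9
d6 = 361/36
d7 = 487/108
d8 = 107/108
endpoint = (-433/36, 235/36)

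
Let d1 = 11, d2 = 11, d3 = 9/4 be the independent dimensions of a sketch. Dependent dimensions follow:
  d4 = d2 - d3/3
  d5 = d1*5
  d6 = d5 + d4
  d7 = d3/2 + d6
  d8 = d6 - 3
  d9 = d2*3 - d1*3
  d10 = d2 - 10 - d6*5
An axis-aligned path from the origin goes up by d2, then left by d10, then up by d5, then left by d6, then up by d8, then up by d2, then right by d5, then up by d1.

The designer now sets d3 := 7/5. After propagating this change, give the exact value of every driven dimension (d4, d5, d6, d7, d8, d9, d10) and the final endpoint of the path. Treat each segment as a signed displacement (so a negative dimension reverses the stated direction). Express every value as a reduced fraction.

Apply edit: d3 := 7/5
  d4 = d2 - d3/3 = 158/15
  d5 = d1*5 = 55
  d6 = d5 + d4 = 983/15
  d7 = d3/2 + d6 = 1987/30
  d8 = d6 - 3 = 938/15
  d9 = d2*3 - d1*3 = 0
  d10 = d2 - 10 - d6*5 = -980/3
Walk from origin (0, 0):
  seg 1: up by d2 = 11 → (0, 11)
  seg 2: left by d10 = -980/3 → (980/3, 11)
  seg 3: up by d5 = 55 → (980/3, 66)
  seg 4: left by d6 = 983/15 → (3917/15, 66)
  seg 5: up by d8 = 938/15 → (3917/15, 1928/15)
  seg 6: up by d2 = 11 → (3917/15, 2093/15)
  seg 7: right by d5 = 55 → (4742/15, 2093/15)
  seg 8: up by d1 = 11 → (4742/15, 2258/15)

d4 = 158/15
d5 = 55
d6 = 983/15
d7 = 1987/30
d8 = 938/15
d9 = 0
d10 = -980/3
endpoint = (4742/15, 2258/15)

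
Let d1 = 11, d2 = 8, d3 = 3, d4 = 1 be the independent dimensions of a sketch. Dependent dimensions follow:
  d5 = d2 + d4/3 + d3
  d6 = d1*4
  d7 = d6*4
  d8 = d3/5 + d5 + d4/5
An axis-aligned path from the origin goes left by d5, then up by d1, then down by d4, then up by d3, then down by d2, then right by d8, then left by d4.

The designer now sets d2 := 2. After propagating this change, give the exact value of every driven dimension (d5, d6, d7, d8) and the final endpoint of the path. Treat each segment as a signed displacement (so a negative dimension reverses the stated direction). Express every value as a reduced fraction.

Apply edit: d2 := 2
  d5 = d2 + d4/3 + d3 = 16/3
  d6 = d1*4 = 44
  d7 = d6*4 = 176
  d8 = d3/5 + d5 + d4/5 = 92/15
Walk from origin (0, 0):
  seg 1: left by d5 = 16/3 → (-16/3, 0)
  seg 2: up by d1 = 11 → (-16/3, 11)
  seg 3: down by d4 = 1 → (-16/3, 10)
  seg 4: up by d3 = 3 → (-16/3, 13)
  seg 5: down by d2 = 2 → (-16/3, 11)
  seg 6: right by d8 = 92/15 → (4/5, 11)
  seg 7: left by d4 = 1 → (-1/5, 11)

d5 = 16/3
d6 = 44
d7 = 176
d8 = 92/15
endpoint = (-1/5, 11)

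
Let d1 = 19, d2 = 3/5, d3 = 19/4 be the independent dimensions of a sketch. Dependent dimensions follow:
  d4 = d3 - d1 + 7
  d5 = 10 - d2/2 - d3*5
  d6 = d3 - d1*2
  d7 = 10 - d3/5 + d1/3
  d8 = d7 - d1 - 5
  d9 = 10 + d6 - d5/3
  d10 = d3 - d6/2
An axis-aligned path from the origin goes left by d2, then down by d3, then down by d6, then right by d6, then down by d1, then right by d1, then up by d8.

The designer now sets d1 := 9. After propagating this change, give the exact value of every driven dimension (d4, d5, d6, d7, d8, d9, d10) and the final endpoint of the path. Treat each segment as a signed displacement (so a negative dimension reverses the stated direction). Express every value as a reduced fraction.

Apply edit: d1 := 9
  d4 = d3 - d1 + 7 = 11/4
  d5 = 10 - d2/2 - d3*5 = -281/20
  d6 = d3 - d1*2 = -53/4
  d7 = 10 - d3/5 + d1/3 = 241/20
  d8 = d7 - d1 - 5 = -39/20
  d9 = 10 + d6 - d5/3 = 43/30
  d10 = d3 - d6/2 = 91/8
Walk from origin (0, 0):
  seg 1: left by d2 = 3/5 → (-3/5, 0)
  seg 2: down by d3 = 19/4 → (-3/5, -19/4)
  seg 3: down by d6 = -53/4 → (-3/5, 17/2)
  seg 4: right by d6 = -53/4 → (-277/20, 17/2)
  seg 5: down by d1 = 9 → (-277/20, -1/2)
  seg 6: right by d1 = 9 → (-97/20, -1/2)
  seg 7: up by d8 = -39/20 → (-97/20, -49/20)

d4 = 11/4
d5 = -281/20
d6 = -53/4
d7 = 241/20
d8 = -39/20
d9 = 43/30
d10 = 91/8
endpoint = (-97/20, -49/20)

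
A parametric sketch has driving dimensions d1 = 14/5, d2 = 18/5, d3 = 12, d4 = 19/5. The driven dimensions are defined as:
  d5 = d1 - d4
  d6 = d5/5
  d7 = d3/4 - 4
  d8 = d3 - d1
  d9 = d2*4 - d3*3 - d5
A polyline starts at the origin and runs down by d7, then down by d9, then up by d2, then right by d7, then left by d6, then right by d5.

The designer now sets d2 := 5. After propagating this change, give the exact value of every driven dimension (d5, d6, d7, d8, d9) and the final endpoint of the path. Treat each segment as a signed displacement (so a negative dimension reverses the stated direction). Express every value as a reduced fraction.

Apply edit: d2 := 5
  d5 = d1 - d4 = -1
  d6 = d5/5 = -1/5
  d7 = d3/4 - 4 = -1
  d8 = d3 - d1 = 46/5
  d9 = d2*4 - d3*3 - d5 = -15
Walk from origin (0, 0):
  seg 1: down by d7 = -1 → (0, 1)
  seg 2: down by d9 = -15 → (0, 16)
  seg 3: up by d2 = 5 → (0, 21)
  seg 4: right by d7 = -1 → (-1, 21)
  seg 5: left by d6 = -1/5 → (-4/5, 21)
  seg 6: right by d5 = -1 → (-9/5, 21)

d5 = -1
d6 = -1/5
d7 = -1
d8 = 46/5
d9 = -15
endpoint = (-9/5, 21)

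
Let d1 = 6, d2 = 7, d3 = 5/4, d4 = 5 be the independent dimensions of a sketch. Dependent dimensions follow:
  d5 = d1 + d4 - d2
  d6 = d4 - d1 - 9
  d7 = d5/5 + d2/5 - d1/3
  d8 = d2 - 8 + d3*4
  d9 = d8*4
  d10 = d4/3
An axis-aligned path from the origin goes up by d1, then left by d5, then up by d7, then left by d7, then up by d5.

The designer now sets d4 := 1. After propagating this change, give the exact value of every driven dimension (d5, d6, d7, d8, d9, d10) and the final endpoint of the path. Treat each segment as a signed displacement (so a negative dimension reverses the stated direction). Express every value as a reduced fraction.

d5 = 0
d6 = -14
d7 = -3/5
d8 = 4
d9 = 16
d10 = 1/3
endpoint = (3/5, 27/5)

Apply edit: d4 := 1
  d5 = d1 + d4 - d2 = 0
  d6 = d4 - d1 - 9 = -14
  d7 = d5/5 + d2/5 - d1/3 = -3/5
  d8 = d2 - 8 + d3*4 = 4
  d9 = d8*4 = 16
  d10 = d4/3 = 1/3
Walk from origin (0, 0):
  seg 1: up by d1 = 6 → (0, 6)
  seg 2: left by d5 = 0 → (0, 6)
  seg 3: up by d7 = -3/5 → (0, 27/5)
  seg 4: left by d7 = -3/5 → (3/5, 27/5)
  seg 5: up by d5 = 0 → (3/5, 27/5)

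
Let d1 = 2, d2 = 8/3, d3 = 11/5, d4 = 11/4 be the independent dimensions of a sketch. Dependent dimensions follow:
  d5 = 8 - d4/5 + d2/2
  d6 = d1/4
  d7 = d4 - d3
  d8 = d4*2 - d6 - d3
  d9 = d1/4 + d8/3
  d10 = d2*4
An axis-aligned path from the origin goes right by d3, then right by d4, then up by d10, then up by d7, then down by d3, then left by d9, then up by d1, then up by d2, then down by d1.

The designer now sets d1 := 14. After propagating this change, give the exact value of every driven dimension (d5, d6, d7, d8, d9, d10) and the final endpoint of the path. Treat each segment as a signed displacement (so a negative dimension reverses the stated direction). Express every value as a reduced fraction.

Apply edit: d1 := 14
  d5 = 8 - d4/5 + d2/2 = 527/60
  d6 = d1/4 = 7/2
  d7 = d4 - d3 = 11/20
  d8 = d4*2 - d6 - d3 = -1/5
  d9 = d1/4 + d8/3 = 103/30
  d10 = d2*4 = 32/3
Walk from origin (0, 0):
  seg 1: right by d3 = 11/5 → (11/5, 0)
  seg 2: right by d4 = 11/4 → (99/20, 0)
  seg 3: up by d10 = 32/3 → (99/20, 32/3)
  seg 4: up by d7 = 11/20 → (99/20, 673/60)
  seg 5: down by d3 = 11/5 → (99/20, 541/60)
  seg 6: left by d9 = 103/30 → (91/60, 541/60)
  seg 7: up by d1 = 14 → (91/60, 1381/60)
  seg 8: up by d2 = 8/3 → (91/60, 1541/60)
  seg 9: down by d1 = 14 → (91/60, 701/60)

d5 = 527/60
d6 = 7/2
d7 = 11/20
d8 = -1/5
d9 = 103/30
d10 = 32/3
endpoint = (91/60, 701/60)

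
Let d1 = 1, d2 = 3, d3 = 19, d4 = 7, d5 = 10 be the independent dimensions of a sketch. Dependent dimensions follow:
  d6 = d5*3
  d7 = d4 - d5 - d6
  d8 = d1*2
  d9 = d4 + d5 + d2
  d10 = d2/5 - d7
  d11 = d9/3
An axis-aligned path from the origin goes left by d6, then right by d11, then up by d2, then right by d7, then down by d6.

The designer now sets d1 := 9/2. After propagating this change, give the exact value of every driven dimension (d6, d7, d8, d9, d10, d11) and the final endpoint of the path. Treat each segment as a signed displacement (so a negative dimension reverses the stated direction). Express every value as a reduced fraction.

Apply edit: d1 := 9/2
  d6 = d5*3 = 30
  d7 = d4 - d5 - d6 = -33
  d8 = d1*2 = 9
  d9 = d4 + d5 + d2 = 20
  d10 = d2/5 - d7 = 168/5
  d11 = d9/3 = 20/3
Walk from origin (0, 0):
  seg 1: left by d6 = 30 → (-30, 0)
  seg 2: right by d11 = 20/3 → (-70/3, 0)
  seg 3: up by d2 = 3 → (-70/3, 3)
  seg 4: right by d7 = -33 → (-169/3, 3)
  seg 5: down by d6 = 30 → (-169/3, -27)

d6 = 30
d7 = -33
d8 = 9
d9 = 20
d10 = 168/5
d11 = 20/3
endpoint = (-169/3, -27)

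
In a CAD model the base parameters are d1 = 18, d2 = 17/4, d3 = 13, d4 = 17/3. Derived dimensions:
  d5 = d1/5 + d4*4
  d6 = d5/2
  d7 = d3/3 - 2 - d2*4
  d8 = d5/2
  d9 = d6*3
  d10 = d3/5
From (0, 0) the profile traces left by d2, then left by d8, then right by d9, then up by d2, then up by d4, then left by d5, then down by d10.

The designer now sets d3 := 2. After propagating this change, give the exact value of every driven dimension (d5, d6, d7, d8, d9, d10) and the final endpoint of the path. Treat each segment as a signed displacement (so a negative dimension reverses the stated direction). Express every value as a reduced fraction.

Apply edit: d3 := 2
  d5 = d1/5 + d4*4 = 394/15
  d6 = d5/2 = 197/15
  d7 = d3/3 - 2 - d2*4 = -55/3
  d8 = d5/2 = 197/15
  d9 = d6*3 = 197/5
  d10 = d3/5 = 2/5
Walk from origin (0, 0):
  seg 1: left by d2 = 17/4 → (-17/4, 0)
  seg 2: left by d8 = 197/15 → (-1043/60, 0)
  seg 3: right by d9 = 197/5 → (1321/60, 0)
  seg 4: up by d2 = 17/4 → (1321/60, 17/4)
  seg 5: up by d4 = 17/3 → (1321/60, 119/12)
  seg 6: left by d5 = 394/15 → (-17/4, 119/12)
  seg 7: down by d10 = 2/5 → (-17/4, 571/60)

d5 = 394/15
d6 = 197/15
d7 = -55/3
d8 = 197/15
d9 = 197/5
d10 = 2/5
endpoint = (-17/4, 571/60)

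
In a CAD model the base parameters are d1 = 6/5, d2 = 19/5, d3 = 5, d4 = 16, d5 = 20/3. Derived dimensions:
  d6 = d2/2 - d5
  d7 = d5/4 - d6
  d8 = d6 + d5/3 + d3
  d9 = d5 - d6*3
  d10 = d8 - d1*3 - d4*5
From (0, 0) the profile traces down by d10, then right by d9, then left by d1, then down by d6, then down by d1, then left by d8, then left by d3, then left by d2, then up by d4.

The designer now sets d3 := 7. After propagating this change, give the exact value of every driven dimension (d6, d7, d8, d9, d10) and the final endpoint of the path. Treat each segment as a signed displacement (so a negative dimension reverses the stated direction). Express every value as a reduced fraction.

Apply edit: d3 := 7
  d6 = d2/2 - d5 = -143/30
  d7 = d5/4 - d6 = 193/30
  d8 = d6 + d5/3 + d3 = 401/90
  d9 = d5 - d6*3 = 629/30
  d10 = d8 - d1*3 - d4*5 = -7123/90
Walk from origin (0, 0):
  seg 1: down by d10 = -7123/90 → (0, 7123/90)
  seg 2: right by d9 = 629/30 → (629/30, 7123/90)
  seg 3: left by d1 = 6/5 → (593/30, 7123/90)
  seg 4: down by d6 = -143/30 → (593/30, 3776/45)
  seg 5: down by d1 = 6/5 → (593/30, 3722/45)
  seg 6: left by d8 = 401/90 → (689/45, 3722/45)
  seg 7: left by d3 = 7 → (374/45, 3722/45)
  seg 8: left by d2 = 19/5 → (203/45, 3722/45)
  seg 9: up by d4 = 16 → (203/45, 4442/45)

d6 = -143/30
d7 = 193/30
d8 = 401/90
d9 = 629/30
d10 = -7123/90
endpoint = (203/45, 4442/45)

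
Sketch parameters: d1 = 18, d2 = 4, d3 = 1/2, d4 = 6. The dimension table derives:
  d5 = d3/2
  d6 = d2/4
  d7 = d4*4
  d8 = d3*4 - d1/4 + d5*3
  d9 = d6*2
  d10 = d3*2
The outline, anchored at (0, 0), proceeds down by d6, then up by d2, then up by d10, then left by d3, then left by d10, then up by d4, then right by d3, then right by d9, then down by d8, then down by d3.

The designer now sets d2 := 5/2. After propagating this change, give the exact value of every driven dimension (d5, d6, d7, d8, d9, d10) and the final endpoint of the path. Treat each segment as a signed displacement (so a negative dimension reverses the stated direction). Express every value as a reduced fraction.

d5 = 1/4
d6 = 5/8
d7 = 24
d8 = -7/4
d9 = 5/4
d10 = 1
endpoint = (1/4, 81/8)

Apply edit: d2 := 5/2
  d5 = d3/2 = 1/4
  d6 = d2/4 = 5/8
  d7 = d4*4 = 24
  d8 = d3*4 - d1/4 + d5*3 = -7/4
  d9 = d6*2 = 5/4
  d10 = d3*2 = 1
Walk from origin (0, 0):
  seg 1: down by d6 = 5/8 → (0, -5/8)
  seg 2: up by d2 = 5/2 → (0, 15/8)
  seg 3: up by d10 = 1 → (0, 23/8)
  seg 4: left by d3 = 1/2 → (-1/2, 23/8)
  seg 5: left by d10 = 1 → (-3/2, 23/8)
  seg 6: up by d4 = 6 → (-3/2, 71/8)
  seg 7: right by d3 = 1/2 → (-1, 71/8)
  seg 8: right by d9 = 5/4 → (1/4, 71/8)
  seg 9: down by d8 = -7/4 → (1/4, 85/8)
  seg 10: down by d3 = 1/2 → (1/4, 81/8)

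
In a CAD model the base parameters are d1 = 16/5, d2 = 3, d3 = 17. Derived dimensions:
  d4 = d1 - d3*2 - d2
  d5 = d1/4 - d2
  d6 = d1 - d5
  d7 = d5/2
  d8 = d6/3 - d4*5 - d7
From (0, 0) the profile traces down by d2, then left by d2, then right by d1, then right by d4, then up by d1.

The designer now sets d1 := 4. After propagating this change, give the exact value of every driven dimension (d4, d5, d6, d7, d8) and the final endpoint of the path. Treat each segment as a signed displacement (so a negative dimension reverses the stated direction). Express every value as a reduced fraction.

Apply edit: d1 := 4
  d4 = d1 - d3*2 - d2 = -33
  d5 = d1/4 - d2 = -2
  d6 = d1 - d5 = 6
  d7 = d5/2 = -1
  d8 = d6/3 - d4*5 - d7 = 168
Walk from origin (0, 0):
  seg 1: down by d2 = 3 → (0, -3)
  seg 2: left by d2 = 3 → (-3, -3)
  seg 3: right by d1 = 4 → (1, -3)
  seg 4: right by d4 = -33 → (-32, -3)
  seg 5: up by d1 = 4 → (-32, 1)

d4 = -33
d5 = -2
d6 = 6
d7 = -1
d8 = 168
endpoint = (-32, 1)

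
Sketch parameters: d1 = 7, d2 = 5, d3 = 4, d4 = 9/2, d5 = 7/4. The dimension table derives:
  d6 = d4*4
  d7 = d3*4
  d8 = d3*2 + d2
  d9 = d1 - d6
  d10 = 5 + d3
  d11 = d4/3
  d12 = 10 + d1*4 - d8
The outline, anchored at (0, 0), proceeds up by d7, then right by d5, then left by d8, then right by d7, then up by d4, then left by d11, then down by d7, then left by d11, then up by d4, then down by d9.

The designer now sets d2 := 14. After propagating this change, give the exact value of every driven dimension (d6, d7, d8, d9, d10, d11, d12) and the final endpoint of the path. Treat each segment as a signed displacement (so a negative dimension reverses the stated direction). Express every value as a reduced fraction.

d6 = 18
d7 = 16
d8 = 22
d9 = -11
d10 = 9
d11 = 3/2
d12 = 16
endpoint = (-29/4, 20)

Apply edit: d2 := 14
  d6 = d4*4 = 18
  d7 = d3*4 = 16
  d8 = d3*2 + d2 = 22
  d9 = d1 - d6 = -11
  d10 = 5 + d3 = 9
  d11 = d4/3 = 3/2
  d12 = 10 + d1*4 - d8 = 16
Walk from origin (0, 0):
  seg 1: up by d7 = 16 → (0, 16)
  seg 2: right by d5 = 7/4 → (7/4, 16)
  seg 3: left by d8 = 22 → (-81/4, 16)
  seg 4: right by d7 = 16 → (-17/4, 16)
  seg 5: up by d4 = 9/2 → (-17/4, 41/2)
  seg 6: left by d11 = 3/2 → (-23/4, 41/2)
  seg 7: down by d7 = 16 → (-23/4, 9/2)
  seg 8: left by d11 = 3/2 → (-29/4, 9/2)
  seg 9: up by d4 = 9/2 → (-29/4, 9)
  seg 10: down by d9 = -11 → (-29/4, 20)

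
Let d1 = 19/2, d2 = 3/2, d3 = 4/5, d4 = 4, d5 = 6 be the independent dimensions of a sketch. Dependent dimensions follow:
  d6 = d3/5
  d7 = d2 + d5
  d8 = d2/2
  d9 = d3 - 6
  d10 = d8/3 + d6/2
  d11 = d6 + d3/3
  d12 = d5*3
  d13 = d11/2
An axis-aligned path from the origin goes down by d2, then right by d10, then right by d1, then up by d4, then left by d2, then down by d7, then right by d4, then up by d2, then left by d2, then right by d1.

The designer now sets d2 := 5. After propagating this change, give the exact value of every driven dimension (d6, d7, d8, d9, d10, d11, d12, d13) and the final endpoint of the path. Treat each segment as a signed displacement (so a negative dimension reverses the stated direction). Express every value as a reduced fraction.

d6 = 4/25
d7 = 11
d8 = 5/2
d9 = -26/5
d10 = 137/150
d11 = 32/75
d12 = 18
d13 = 16/75
endpoint = (2087/150, -7)

Apply edit: d2 := 5
  d6 = d3/5 = 4/25
  d7 = d2 + d5 = 11
  d8 = d2/2 = 5/2
  d9 = d3 - 6 = -26/5
  d10 = d8/3 + d6/2 = 137/150
  d11 = d6 + d3/3 = 32/75
  d12 = d5*3 = 18
  d13 = d11/2 = 16/75
Walk from origin (0, 0):
  seg 1: down by d2 = 5 → (0, -5)
  seg 2: right by d10 = 137/150 → (137/150, -5)
  seg 3: right by d1 = 19/2 → (781/75, -5)
  seg 4: up by d4 = 4 → (781/75, -1)
  seg 5: left by d2 = 5 → (406/75, -1)
  seg 6: down by d7 = 11 → (406/75, -12)
  seg 7: right by d4 = 4 → (706/75, -12)
  seg 8: up by d2 = 5 → (706/75, -7)
  seg 9: left by d2 = 5 → (331/75, -7)
  seg 10: right by d1 = 19/2 → (2087/150, -7)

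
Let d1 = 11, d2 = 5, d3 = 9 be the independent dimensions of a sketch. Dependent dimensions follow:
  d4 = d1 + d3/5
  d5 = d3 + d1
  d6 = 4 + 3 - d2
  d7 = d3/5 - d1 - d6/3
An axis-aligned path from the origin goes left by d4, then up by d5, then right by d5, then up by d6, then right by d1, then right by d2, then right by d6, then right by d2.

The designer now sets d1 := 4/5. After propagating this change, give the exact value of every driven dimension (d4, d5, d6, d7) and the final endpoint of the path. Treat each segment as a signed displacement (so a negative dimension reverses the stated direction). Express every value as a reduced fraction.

Apply edit: d1 := 4/5
  d4 = d1 + d3/5 = 13/5
  d5 = d3 + d1 = 49/5
  d6 = 4 + 3 - d2 = 2
  d7 = d3/5 - d1 - d6/3 = 1/3
Walk from origin (0, 0):
  seg 1: left by d4 = 13/5 → (-13/5, 0)
  seg 2: up by d5 = 49/5 → (-13/5, 49/5)
  seg 3: right by d5 = 49/5 → (36/5, 49/5)
  seg 4: up by d6 = 2 → (36/5, 59/5)
  seg 5: right by d1 = 4/5 → (8, 59/5)
  seg 6: right by d2 = 5 → (13, 59/5)
  seg 7: right by d6 = 2 → (15, 59/5)
  seg 8: right by d2 = 5 → (20, 59/5)

d4 = 13/5
d5 = 49/5
d6 = 2
d7 = 1/3
endpoint = (20, 59/5)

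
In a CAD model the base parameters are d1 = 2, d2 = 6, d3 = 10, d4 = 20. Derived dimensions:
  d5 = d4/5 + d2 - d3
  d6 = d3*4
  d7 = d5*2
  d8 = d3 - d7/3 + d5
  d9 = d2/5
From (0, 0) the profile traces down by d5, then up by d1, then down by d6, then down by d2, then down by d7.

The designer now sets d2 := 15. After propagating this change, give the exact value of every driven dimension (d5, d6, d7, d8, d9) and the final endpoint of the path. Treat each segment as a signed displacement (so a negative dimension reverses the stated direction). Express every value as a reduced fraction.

Apply edit: d2 := 15
  d5 = d4/5 + d2 - d3 = 9
  d6 = d3*4 = 40
  d7 = d5*2 = 18
  d8 = d3 - d7/3 + d5 = 13
  d9 = d2/5 = 3
Walk from origin (0, 0):
  seg 1: down by d5 = 9 → (0, -9)
  seg 2: up by d1 = 2 → (0, -7)
  seg 3: down by d6 = 40 → (0, -47)
  seg 4: down by d2 = 15 → (0, -62)
  seg 5: down by d7 = 18 → (0, -80)

d5 = 9
d6 = 40
d7 = 18
d8 = 13
d9 = 3
endpoint = (0, -80)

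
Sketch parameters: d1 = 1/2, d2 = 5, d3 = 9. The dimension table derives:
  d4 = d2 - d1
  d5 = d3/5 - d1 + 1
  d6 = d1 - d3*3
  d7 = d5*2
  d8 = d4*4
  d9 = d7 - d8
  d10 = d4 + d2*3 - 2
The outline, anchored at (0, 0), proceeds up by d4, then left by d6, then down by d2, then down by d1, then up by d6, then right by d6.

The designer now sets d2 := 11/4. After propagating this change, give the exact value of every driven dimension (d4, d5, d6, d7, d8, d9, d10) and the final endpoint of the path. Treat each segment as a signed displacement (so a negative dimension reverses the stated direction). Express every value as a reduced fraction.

Apply edit: d2 := 11/4
  d4 = d2 - d1 = 9/4
  d5 = d3/5 - d1 + 1 = 23/10
  d6 = d1 - d3*3 = -53/2
  d7 = d5*2 = 23/5
  d8 = d4*4 = 9
  d9 = d7 - d8 = -22/5
  d10 = d4 + d2*3 - 2 = 17/2
Walk from origin (0, 0):
  seg 1: up by d4 = 9/4 → (0, 9/4)
  seg 2: left by d6 = -53/2 → (53/2, 9/4)
  seg 3: down by d2 = 11/4 → (53/2, -1/2)
  seg 4: down by d1 = 1/2 → (53/2, -1)
  seg 5: up by d6 = -53/2 → (53/2, -55/2)
  seg 6: right by d6 = -53/2 → (0, -55/2)

d4 = 9/4
d5 = 23/10
d6 = -53/2
d7 = 23/5
d8 = 9
d9 = -22/5
d10 = 17/2
endpoint = (0, -55/2)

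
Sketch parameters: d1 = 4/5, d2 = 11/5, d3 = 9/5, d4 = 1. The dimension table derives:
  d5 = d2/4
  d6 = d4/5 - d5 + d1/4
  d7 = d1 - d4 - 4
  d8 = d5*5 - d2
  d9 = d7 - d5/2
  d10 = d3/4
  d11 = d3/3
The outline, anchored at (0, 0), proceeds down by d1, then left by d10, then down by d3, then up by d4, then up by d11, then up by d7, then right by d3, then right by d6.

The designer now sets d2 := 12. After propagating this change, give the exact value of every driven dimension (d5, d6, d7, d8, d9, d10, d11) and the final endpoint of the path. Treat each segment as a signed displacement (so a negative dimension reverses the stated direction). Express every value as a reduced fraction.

Apply edit: d2 := 12
  d5 = d2/4 = 3
  d6 = d4/5 - d5 + d1/4 = -13/5
  d7 = d1 - d4 - 4 = -21/5
  d8 = d5*5 - d2 = 3
  d9 = d7 - d5/2 = -57/10
  d10 = d3/4 = 9/20
  d11 = d3/3 = 3/5
Walk from origin (0, 0):
  seg 1: down by d1 = 4/5 → (0, -4/5)
  seg 2: left by d10 = 9/20 → (-9/20, -4/5)
  seg 3: down by d3 = 9/5 → (-9/20, -13/5)
  seg 4: up by d4 = 1 → (-9/20, -8/5)
  seg 5: up by d11 = 3/5 → (-9/20, -1)
  seg 6: up by d7 = -21/5 → (-9/20, -26/5)
  seg 7: right by d3 = 9/5 → (27/20, -26/5)
  seg 8: right by d6 = -13/5 → (-5/4, -26/5)

d5 = 3
d6 = -13/5
d7 = -21/5
d8 = 3
d9 = -57/10
d10 = 9/20
d11 = 3/5
endpoint = (-5/4, -26/5)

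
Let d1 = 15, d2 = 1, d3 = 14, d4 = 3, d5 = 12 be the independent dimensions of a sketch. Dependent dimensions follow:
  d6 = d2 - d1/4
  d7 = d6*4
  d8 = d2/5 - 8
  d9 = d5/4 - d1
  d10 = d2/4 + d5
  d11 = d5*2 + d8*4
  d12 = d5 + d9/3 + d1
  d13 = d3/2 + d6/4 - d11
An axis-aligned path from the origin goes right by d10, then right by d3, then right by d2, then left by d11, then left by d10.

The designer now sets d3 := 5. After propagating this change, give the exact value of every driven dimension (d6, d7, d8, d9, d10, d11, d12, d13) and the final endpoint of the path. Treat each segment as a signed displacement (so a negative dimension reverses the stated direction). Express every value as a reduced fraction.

d6 = -11/4
d7 = -11
d8 = -39/5
d9 = -12
d10 = 49/4
d11 = -36/5
d12 = 23
d13 = 721/80
endpoint = (66/5, 0)

Apply edit: d3 := 5
  d6 = d2 - d1/4 = -11/4
  d7 = d6*4 = -11
  d8 = d2/5 - 8 = -39/5
  d9 = d5/4 - d1 = -12
  d10 = d2/4 + d5 = 49/4
  d11 = d5*2 + d8*4 = -36/5
  d12 = d5 + d9/3 + d1 = 23
  d13 = d3/2 + d6/4 - d11 = 721/80
Walk from origin (0, 0):
  seg 1: right by d10 = 49/4 → (49/4, 0)
  seg 2: right by d3 = 5 → (69/4, 0)
  seg 3: right by d2 = 1 → (73/4, 0)
  seg 4: left by d11 = -36/5 → (509/20, 0)
  seg 5: left by d10 = 49/4 → (66/5, 0)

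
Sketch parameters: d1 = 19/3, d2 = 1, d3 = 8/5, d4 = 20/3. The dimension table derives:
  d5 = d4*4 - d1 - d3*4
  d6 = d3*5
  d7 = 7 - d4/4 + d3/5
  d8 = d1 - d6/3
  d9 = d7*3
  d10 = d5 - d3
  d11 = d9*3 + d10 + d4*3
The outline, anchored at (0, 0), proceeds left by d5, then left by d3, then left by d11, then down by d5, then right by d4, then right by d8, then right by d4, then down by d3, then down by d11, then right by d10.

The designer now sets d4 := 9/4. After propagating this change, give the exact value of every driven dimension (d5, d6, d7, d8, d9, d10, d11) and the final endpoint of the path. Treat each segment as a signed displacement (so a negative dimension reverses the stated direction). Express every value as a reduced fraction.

Apply edit: d4 := 9/4
  d5 = d4*4 - d1 - d3*4 = -56/15
  d6 = d3*5 = 8
  d7 = 7 - d4/4 + d3/5 = 2703/400
  d8 = d1 - d6/3 = 11/3
  d9 = d7*3 = 8109/400
  d10 = d5 - d3 = -16/3
  d11 = d9*3 + d10 + d4*3 = 74681/1200
Walk from origin (0, 0):
  seg 1: left by d5 = -56/15 → (56/15, 0)
  seg 2: left by d3 = 8/5 → (32/15, 0)
  seg 3: left by d11 = 74681/1200 → (-72121/1200, 0)
  seg 4: down by d5 = -56/15 → (-72121/1200, 56/15)
  seg 5: right by d4 = 9/4 → (-69421/1200, 56/15)
  seg 6: right by d8 = 11/3 → (-65021/1200, 56/15)
  seg 7: right by d4 = 9/4 → (-62321/1200, 56/15)
  seg 8: down by d3 = 8/5 → (-62321/1200, 32/15)
  seg 9: down by d11 = 74681/1200 → (-62321/1200, -72121/1200)
  seg 10: right by d10 = -16/3 → (-22907/400, -72121/1200)

d5 = -56/15
d6 = 8
d7 = 2703/400
d8 = 11/3
d9 = 8109/400
d10 = -16/3
d11 = 74681/1200
endpoint = (-22907/400, -72121/1200)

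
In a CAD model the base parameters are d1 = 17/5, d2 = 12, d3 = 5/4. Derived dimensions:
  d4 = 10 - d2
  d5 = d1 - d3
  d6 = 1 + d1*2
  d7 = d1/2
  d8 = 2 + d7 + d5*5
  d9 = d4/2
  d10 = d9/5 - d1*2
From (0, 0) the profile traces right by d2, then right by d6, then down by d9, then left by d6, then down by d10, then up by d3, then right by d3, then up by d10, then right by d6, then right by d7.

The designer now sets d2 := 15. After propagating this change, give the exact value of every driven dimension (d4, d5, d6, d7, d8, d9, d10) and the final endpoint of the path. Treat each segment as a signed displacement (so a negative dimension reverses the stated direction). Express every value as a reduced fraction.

Apply edit: d2 := 15
  d4 = 10 - d2 = -5
  d5 = d1 - d3 = 43/20
  d6 = 1 + d1*2 = 39/5
  d7 = d1/2 = 17/10
  d8 = 2 + d7 + d5*5 = 289/20
  d9 = d4/2 = -5/2
  d10 = d9/5 - d1*2 = -73/10
Walk from origin (0, 0):
  seg 1: right by d2 = 15 → (15, 0)
  seg 2: right by d6 = 39/5 → (114/5, 0)
  seg 3: down by d9 = -5/2 → (114/5, 5/2)
  seg 4: left by d6 = 39/5 → (15, 5/2)
  seg 5: down by d10 = -73/10 → (15, 49/5)
  seg 6: up by d3 = 5/4 → (15, 221/20)
  seg 7: right by d3 = 5/4 → (65/4, 221/20)
  seg 8: up by d10 = -73/10 → (65/4, 15/4)
  seg 9: right by d6 = 39/5 → (481/20, 15/4)
  seg 10: right by d7 = 17/10 → (103/4, 15/4)

d4 = -5
d5 = 43/20
d6 = 39/5
d7 = 17/10
d8 = 289/20
d9 = -5/2
d10 = -73/10
endpoint = (103/4, 15/4)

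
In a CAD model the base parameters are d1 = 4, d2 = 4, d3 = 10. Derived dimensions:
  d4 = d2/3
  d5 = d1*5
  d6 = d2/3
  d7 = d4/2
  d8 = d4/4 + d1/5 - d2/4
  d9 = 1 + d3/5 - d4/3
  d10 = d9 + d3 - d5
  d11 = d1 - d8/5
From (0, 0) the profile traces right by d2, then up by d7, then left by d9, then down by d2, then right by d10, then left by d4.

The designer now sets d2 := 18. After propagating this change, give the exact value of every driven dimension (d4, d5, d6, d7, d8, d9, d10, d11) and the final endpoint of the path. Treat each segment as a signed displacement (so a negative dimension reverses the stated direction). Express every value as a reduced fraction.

d4 = 6
d5 = 20
d6 = 6
d7 = 3
d8 = -11/5
d9 = 1
d10 = -9
d11 = 111/25
endpoint = (2, -15)

Apply edit: d2 := 18
  d4 = d2/3 = 6
  d5 = d1*5 = 20
  d6 = d2/3 = 6
  d7 = d4/2 = 3
  d8 = d4/4 + d1/5 - d2/4 = -11/5
  d9 = 1 + d3/5 - d4/3 = 1
  d10 = d9 + d3 - d5 = -9
  d11 = d1 - d8/5 = 111/25
Walk from origin (0, 0):
  seg 1: right by d2 = 18 → (18, 0)
  seg 2: up by d7 = 3 → (18, 3)
  seg 3: left by d9 = 1 → (17, 3)
  seg 4: down by d2 = 18 → (17, -15)
  seg 5: right by d10 = -9 → (8, -15)
  seg 6: left by d4 = 6 → (2, -15)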